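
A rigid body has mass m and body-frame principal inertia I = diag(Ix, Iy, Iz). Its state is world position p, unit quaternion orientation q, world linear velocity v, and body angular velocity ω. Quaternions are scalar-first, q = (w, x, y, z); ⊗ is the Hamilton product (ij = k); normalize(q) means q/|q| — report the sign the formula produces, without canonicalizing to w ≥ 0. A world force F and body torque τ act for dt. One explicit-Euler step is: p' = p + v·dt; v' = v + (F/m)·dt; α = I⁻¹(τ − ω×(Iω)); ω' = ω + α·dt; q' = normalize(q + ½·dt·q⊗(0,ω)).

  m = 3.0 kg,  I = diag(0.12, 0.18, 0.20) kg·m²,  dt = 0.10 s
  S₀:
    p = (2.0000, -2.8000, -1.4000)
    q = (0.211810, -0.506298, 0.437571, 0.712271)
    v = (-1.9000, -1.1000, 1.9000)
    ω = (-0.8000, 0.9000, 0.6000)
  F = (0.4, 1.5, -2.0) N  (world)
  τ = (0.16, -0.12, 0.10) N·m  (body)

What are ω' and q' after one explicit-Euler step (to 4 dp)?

precession coupling ω×(Iω) = (0.0108, 0.0384, -0.0432)
(τ − ω×Iω)/I = (1.2433, -0.8800, 0.7160)
ω' = ω + α·dt = (-0.6757, 0.8120, 0.6716)
q⊗(0,ω) = (-1.2262149, -0.5479493, -0.0754090, 0.0214746)
updated quaternion q' = (0.1502, -0.5325, 0.4328, 0.7117)

ω' = (-0.6757, 0.8120, 0.6716)
q' = (0.1502, -0.5325, 0.4328, 0.7117)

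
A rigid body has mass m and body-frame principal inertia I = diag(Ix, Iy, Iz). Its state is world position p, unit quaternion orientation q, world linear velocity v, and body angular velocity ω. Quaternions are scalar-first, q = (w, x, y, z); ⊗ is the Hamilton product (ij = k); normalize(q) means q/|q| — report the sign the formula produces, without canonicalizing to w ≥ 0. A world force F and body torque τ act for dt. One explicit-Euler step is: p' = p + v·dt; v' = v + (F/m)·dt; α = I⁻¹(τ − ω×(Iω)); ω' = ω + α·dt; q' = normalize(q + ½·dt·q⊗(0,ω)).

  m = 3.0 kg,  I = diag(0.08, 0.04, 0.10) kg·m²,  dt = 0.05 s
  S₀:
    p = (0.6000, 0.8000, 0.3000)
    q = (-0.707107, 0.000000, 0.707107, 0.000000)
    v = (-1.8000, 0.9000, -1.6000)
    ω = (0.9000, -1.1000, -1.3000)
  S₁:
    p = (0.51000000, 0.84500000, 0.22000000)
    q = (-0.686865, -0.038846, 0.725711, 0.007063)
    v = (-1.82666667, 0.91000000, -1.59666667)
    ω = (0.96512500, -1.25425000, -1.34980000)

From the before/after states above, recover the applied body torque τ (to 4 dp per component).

τ = (0.1900, -0.1000, -0.0600)

rate change Δω = (0.06512500, -0.15425000, -0.04980000)
precession coupling = (0.0858, 0.0234, 0.0396)
I·α + gyro = (0.1900, -0.1000, -0.0600)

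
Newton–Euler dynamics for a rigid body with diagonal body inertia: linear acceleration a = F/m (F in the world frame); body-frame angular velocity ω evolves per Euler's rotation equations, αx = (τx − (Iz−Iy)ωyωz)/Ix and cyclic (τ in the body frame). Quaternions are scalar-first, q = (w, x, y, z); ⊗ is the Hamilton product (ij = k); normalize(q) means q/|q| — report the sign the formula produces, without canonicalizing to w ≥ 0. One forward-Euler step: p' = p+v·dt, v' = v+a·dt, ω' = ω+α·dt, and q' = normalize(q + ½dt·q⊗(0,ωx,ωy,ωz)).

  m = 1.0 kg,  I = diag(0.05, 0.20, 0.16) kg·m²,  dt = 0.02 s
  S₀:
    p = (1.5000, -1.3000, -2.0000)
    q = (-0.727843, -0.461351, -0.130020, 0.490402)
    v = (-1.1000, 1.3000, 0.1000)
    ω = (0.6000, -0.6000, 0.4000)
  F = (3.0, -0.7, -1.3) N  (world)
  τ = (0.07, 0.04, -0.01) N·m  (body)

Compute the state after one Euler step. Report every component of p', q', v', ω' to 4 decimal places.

p' = (1.4780, -1.2740, -1.9980)
q' = (-0.7278, -0.4633, -0.1209, 0.4910)
v' = (-1.0400, 1.2860, 0.0740)
ω' = (0.6242, -0.5934, 0.4055)

p' = p + v·dt = (1.4780, -1.2740, -1.9980)
new velocity v' = (-1.0400, 1.2860, 0.0740)
precession coupling ω×(Iω) = (0.0096, -0.0264, -0.0540)
α = I⁻¹(τ − ω×Iω) = (1.2080, 0.3320, 0.2750)
ω' = ω + α·dt = (0.6242, -0.5934, 0.4055)
2q̇ = q⊗(0,ω) = (0.0026378, -0.1944726, 0.9154874, 0.0636854)
q' = normalize(q + ½dt·q⊗(0,ω)) = (-0.7278, -0.4633, -0.1209, 0.4910)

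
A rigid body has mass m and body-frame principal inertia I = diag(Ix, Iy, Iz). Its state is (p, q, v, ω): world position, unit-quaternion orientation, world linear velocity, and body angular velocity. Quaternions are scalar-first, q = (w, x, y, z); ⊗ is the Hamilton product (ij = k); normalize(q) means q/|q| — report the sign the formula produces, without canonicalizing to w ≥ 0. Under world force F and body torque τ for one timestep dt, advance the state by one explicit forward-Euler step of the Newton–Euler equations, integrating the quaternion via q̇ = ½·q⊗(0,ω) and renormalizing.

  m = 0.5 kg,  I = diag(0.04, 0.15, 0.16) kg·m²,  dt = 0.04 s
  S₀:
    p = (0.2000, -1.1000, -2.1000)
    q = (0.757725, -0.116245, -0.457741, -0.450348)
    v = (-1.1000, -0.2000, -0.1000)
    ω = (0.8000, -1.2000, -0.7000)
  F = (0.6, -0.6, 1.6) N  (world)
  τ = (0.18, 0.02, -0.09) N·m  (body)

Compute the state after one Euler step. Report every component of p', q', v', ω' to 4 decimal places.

a = (1.2000, -1.2000, 3.2000)
new position p' = (0.1560, -1.1080, -2.1040)
v + (F/m)dt = (-1.0520, -0.2480, 0.0280)
ω×(Iω) gyroscopic = (0.0084, 0.0672, -0.1056)
(τ − ω×Iω)/I = (4.2900, -0.3147, 0.0975)
ω + α·dt = (0.9716, -1.2126, -0.6961)
2q̇ = q⊗(0,ω) = (-0.7715368, 0.3861811, -1.3509199, -0.0247207)
updated quaternion q' = (0.7419, -0.1085, -0.4845, -0.4506)

p' = (0.1560, -1.1080, -2.1040)
q' = (0.7419, -0.1085, -0.4845, -0.4506)
v' = (-1.0520, -0.2480, 0.0280)
ω' = (0.9716, -1.2126, -0.6961)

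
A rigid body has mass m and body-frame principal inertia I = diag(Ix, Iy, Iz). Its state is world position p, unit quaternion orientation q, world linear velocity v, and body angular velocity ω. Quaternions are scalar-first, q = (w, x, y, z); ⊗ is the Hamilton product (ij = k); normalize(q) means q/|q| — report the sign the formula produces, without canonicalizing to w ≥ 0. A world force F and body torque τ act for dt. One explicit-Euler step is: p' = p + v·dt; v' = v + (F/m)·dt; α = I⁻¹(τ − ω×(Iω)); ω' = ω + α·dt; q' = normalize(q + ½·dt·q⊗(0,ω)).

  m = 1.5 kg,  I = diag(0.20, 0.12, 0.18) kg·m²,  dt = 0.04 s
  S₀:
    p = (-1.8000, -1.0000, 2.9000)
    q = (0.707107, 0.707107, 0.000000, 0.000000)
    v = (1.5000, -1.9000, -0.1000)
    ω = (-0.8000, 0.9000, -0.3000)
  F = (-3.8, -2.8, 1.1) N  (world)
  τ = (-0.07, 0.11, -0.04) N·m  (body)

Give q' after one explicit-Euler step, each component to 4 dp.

q⊗(0,ω) = (0.5656856, -0.5656856, 0.8485284, 0.4242642)
q' = normalize(q + ½dt·q⊗(0,ω)) = (0.7182, 0.6956, 0.0170, 0.0085)

q' = (0.7182, 0.6956, 0.0170, 0.0085)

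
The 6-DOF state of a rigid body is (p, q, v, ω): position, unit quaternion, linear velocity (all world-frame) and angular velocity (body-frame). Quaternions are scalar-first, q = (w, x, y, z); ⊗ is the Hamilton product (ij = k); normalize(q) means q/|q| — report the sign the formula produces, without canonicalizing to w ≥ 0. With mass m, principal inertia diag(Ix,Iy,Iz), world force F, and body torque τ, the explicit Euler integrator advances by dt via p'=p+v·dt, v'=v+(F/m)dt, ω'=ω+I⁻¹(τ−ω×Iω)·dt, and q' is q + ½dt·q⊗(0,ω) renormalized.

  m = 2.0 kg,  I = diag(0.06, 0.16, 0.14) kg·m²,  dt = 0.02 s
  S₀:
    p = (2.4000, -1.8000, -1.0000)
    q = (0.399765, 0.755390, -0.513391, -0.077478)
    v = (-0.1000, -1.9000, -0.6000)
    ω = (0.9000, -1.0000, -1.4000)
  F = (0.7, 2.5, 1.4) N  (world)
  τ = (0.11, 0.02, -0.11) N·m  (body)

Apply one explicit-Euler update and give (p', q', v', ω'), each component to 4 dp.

p' = (2.3980, -1.8380, -1.0120)
q' = (0.3867, 0.7653, -0.5074, -0.0860)
v' = (-0.0930, -1.8750, -0.5860)
ω' = (0.9460, -1.0101, -1.4029)

gyro term ω×Iω = (-0.0280, 0.1008, -0.0900)
(τ − ω×Iω)/I = (2.3000, -0.5050, -0.1429)
ω' = ω + α·dt = (0.9460, -1.0101, -1.4029)
q⊗(0,ω) = (-1.3017112, 1.0010579, 0.5880508, -0.8530091)
q + ½dt·q⊗(0,ω), renormalized = (0.3867, 0.7653, -0.5074, -0.0860)
a = F/m = (0.3500, 1.2500, 0.7000)
new position p' = (2.3980, -1.8380, -1.0120)
new velocity v' = (-0.0930, -1.8750, -0.5860)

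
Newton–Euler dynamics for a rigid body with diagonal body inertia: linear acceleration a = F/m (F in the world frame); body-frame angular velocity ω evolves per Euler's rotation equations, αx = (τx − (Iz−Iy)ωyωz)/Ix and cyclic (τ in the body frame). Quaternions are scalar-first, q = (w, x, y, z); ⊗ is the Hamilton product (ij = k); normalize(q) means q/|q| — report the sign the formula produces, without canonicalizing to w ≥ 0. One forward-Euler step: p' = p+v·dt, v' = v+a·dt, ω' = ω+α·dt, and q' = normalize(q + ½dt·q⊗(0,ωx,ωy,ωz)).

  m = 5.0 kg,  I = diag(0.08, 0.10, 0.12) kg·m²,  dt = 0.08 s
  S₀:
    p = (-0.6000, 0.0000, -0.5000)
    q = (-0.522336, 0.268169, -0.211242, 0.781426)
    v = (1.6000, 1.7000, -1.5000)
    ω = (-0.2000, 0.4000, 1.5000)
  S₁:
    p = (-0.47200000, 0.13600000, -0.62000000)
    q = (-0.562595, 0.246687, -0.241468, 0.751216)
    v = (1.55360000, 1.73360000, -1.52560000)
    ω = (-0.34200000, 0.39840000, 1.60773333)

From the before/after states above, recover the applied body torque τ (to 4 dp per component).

τ = (-0.1300, 0.0100, 0.1600)

Δω = ω₁−ω₀ = (-0.14200000, -0.00160000, 0.10773333)
τ = I·(Δω/dt) + ω₀×(Iω₀) = (-0.1300, 0.0100, 0.1600)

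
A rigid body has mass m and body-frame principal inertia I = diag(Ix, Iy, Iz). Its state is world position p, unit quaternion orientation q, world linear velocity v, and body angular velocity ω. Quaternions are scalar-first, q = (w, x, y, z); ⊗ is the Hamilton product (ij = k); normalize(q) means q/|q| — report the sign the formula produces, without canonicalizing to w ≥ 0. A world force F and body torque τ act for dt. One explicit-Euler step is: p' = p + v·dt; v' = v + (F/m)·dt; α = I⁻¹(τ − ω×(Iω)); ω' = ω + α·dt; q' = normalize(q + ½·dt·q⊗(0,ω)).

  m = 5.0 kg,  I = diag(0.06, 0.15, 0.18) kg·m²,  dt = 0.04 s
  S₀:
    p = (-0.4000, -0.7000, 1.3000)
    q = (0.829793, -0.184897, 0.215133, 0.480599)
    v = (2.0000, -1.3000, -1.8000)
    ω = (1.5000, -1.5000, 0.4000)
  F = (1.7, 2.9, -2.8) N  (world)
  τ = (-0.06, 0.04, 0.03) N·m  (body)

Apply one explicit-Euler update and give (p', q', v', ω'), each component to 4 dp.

precession coupling ω×(Iω) = (-0.0180, -0.0720, -0.2025)
α = I⁻¹(τ − ω×Iω) = (-0.7000, 0.7467, 1.2917)
ω + α·dt = (1.4720, -1.4701, 0.4517)
q⊗(0,ω) = (0.4078054, 2.0516412, -0.4498322, 0.2865632)
updated quaternion q' = (0.8372, -0.1437, 0.2059, 0.4859)
p' = p + v·dt = (-0.3200, -0.7520, 1.2280)
new velocity v' = (2.0136, -1.2768, -1.8224)

p' = (-0.3200, -0.7520, 1.2280)
q' = (0.8372, -0.1437, 0.2059, 0.4859)
v' = (2.0136, -1.2768, -1.8224)
ω' = (1.4720, -1.4701, 0.4517)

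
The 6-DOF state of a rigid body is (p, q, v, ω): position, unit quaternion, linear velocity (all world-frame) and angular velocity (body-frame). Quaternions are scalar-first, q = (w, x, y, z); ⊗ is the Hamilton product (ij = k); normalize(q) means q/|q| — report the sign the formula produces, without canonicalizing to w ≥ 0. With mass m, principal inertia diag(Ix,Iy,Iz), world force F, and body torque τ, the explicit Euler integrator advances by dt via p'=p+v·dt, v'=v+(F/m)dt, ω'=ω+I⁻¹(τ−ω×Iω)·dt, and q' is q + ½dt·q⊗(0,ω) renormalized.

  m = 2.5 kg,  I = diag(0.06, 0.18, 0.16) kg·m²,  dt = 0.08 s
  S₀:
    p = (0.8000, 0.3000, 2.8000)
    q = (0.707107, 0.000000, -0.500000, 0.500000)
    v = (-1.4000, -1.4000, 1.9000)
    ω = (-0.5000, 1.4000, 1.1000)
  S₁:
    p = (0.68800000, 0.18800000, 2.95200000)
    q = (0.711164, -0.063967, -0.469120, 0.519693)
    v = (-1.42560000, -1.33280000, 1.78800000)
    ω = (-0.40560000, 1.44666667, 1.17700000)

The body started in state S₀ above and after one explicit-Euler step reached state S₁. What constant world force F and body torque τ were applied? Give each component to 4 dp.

F = (-0.8000, 2.1000, -3.5000)
τ = (0.0400, 0.1600, 0.0700)

v₁ − v₀ = (-0.02560000, 0.06720000, -0.11200000)
applied force F = (-0.8000, 2.1000, -3.5000)
rate change Δω = (0.09440000, 0.04666667, 0.07700000)
precession coupling = (-0.0308, 0.0550, -0.0840)
I·α + gyro = (0.0400, 0.1600, 0.0700)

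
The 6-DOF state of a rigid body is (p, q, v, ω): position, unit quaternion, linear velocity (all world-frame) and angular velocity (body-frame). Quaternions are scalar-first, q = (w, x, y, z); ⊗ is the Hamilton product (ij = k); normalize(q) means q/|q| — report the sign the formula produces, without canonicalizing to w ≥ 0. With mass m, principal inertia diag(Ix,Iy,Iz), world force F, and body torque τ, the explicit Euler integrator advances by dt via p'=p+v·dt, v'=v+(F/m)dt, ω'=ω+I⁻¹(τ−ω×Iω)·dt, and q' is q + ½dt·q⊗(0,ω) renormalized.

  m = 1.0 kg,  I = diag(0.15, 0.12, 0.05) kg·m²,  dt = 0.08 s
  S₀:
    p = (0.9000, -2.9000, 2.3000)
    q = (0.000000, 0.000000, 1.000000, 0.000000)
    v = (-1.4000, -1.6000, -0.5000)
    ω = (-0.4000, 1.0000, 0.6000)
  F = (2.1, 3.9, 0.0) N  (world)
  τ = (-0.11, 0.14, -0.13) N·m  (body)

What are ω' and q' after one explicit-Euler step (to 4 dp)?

ω' = (-0.4363, 1.1093, 0.3728)
q' = (-0.0400, 0.0240, 0.9988, 0.0160)

ω×(Iω) gyroscopic = (-0.0420, -0.0240, 0.0120)
angular accel α = (-0.4533, 1.3667, -2.8400)
new body rate ω' = (-0.4363, 1.1093, 0.3728)
2q̇ = q⊗(0,ω) = (-1.0000000, 0.6000000, 0.0000000, 0.4000000)
q' = normalize(q + ½dt·q⊗(0,ω)) = (-0.0400, 0.0240, 0.9988, 0.0160)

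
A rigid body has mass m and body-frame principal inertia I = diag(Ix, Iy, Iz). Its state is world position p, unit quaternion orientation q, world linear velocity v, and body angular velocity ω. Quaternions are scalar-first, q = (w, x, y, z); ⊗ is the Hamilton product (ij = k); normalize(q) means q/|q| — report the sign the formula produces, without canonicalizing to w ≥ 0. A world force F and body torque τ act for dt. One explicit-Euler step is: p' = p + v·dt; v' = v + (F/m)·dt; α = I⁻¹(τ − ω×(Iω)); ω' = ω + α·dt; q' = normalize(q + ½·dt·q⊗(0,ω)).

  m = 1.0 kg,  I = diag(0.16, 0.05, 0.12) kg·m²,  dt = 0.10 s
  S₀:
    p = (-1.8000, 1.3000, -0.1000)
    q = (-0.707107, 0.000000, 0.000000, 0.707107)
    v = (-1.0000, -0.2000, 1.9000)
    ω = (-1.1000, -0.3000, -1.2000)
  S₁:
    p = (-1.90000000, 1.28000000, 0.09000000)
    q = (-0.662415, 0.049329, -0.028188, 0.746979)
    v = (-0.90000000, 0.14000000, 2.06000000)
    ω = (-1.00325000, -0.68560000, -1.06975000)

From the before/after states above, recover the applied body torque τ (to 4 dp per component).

τ = (0.1800, -0.1400, 0.1200)

rate change Δω = (0.09675000, -0.38560000, 0.13025000)
ω₀×(Iω₀) = (0.0252, 0.0528, -0.0363)
τ = I·(Δω/dt) + ω₀×(Iω₀) = (0.1800, -0.1400, 0.1200)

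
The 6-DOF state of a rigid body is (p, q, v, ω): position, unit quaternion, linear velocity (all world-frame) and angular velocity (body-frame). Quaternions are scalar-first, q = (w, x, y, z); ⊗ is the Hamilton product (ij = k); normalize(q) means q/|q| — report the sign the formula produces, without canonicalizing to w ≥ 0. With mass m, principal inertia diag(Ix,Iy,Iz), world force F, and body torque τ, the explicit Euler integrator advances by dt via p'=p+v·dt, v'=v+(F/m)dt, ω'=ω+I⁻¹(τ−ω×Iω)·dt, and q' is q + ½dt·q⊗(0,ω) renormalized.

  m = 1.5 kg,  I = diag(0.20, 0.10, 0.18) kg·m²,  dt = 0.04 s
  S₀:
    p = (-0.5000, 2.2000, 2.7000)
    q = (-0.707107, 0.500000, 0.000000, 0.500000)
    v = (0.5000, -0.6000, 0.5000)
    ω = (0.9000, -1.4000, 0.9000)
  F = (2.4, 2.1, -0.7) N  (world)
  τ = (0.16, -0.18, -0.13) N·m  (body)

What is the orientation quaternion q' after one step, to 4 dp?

q⊗(0,ω) = (-0.9000000, 0.0636037, 0.9899498, -1.3363963)
updated quaternion q' = (-0.7246, 0.5009, 0.0198, 0.4729)

q' = (-0.7246, 0.5009, 0.0198, 0.4729)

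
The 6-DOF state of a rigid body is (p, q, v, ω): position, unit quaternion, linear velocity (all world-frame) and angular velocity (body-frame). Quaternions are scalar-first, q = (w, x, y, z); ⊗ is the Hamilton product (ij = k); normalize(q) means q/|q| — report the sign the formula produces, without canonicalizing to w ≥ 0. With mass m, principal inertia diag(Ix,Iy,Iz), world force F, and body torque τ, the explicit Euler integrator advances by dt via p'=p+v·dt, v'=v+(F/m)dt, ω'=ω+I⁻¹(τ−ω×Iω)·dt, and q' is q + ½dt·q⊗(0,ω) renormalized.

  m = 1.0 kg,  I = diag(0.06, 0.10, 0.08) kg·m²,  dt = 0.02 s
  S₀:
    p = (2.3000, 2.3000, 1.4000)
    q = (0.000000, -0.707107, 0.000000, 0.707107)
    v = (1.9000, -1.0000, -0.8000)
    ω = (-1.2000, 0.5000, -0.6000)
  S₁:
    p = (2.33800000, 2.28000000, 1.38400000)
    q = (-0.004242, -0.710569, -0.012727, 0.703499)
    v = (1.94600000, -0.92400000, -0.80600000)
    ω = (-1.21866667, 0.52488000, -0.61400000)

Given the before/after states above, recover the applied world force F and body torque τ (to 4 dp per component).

rate change Δω = (-0.01866667, 0.02488000, -0.01400000)
precession coupling = (0.0060, -0.0144, -0.0240)
I·α + gyro = (-0.0500, 0.1100, -0.0800)
velocity change Δv = (0.04600000, 0.07600000, -0.00600000)
applied force F = (2.3000, 3.8000, -0.3000)

F = (2.3000, 3.8000, -0.3000)
τ = (-0.0500, 0.1100, -0.0800)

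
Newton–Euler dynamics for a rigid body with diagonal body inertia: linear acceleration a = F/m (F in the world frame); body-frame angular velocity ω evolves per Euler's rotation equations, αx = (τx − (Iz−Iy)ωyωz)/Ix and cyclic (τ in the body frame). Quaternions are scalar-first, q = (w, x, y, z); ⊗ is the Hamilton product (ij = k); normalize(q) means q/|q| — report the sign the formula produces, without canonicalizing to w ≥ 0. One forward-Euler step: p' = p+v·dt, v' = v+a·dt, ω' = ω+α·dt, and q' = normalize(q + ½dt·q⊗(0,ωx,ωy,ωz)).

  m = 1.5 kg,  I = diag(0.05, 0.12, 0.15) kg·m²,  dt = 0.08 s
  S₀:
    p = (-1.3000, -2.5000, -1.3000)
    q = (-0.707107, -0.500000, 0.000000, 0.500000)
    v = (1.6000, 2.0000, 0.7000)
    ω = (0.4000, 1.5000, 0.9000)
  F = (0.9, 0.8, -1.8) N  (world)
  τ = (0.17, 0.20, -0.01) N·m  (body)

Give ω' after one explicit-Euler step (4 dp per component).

ω×(Iω) gyroscopic = (0.0405, -0.0360, 0.0420)
angular accel α = (2.5900, 1.9667, -0.3467)
ω + α·dt = (0.6072, 1.6573, 0.8723)

ω' = (0.6072, 1.6573, 0.8723)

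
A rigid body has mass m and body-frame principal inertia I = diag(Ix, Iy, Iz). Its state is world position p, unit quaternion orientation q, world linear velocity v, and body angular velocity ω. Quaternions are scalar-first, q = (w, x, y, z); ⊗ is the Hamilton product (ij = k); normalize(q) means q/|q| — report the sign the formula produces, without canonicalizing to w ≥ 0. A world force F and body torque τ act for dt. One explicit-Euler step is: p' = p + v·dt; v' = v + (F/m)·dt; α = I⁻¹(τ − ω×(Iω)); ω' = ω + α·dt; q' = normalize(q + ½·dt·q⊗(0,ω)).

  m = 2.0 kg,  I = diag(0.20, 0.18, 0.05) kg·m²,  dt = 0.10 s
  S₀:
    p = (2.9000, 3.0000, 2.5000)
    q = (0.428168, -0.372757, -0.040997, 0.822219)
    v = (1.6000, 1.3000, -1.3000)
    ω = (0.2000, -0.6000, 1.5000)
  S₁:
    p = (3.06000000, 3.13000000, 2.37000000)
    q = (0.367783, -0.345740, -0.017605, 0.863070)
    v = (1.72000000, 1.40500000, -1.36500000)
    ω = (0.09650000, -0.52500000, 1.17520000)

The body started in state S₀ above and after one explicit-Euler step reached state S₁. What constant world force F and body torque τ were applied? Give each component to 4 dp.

F = (2.4000, 2.1000, -1.3000)
τ = (-0.0900, 0.1800, -0.1600)

Δv = v₁−v₀ = (0.12000000, 0.10500000, -0.06500000)
F = m·Δv/dt = (2.4000, 2.1000, -1.3000)
Δω = ω₁−ω₀ = (-0.10350000, 0.07500000, -0.32480000)
ω₀×(Iω₀) = (0.1170, 0.0450, 0.0024)
I·α + gyro = (-0.0900, 0.1800, -0.1600)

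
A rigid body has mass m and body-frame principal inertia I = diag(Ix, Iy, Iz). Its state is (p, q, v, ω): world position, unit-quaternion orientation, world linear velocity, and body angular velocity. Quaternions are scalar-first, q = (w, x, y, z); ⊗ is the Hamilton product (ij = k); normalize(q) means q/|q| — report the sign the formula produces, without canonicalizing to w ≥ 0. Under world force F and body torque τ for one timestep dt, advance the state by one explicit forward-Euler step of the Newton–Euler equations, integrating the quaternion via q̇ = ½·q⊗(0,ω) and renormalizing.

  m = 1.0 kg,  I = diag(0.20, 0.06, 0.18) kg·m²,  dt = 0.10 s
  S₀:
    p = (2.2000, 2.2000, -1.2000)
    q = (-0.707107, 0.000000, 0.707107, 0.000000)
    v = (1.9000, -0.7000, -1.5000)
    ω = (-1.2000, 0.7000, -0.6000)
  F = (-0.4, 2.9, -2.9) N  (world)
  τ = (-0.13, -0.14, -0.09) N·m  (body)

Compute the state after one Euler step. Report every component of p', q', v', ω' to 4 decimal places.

p' = (2.3900, 2.1300, -1.3500)
q' = (-0.7298, 0.0212, 0.6804, 0.0635)
v' = (1.8600, -0.4100, -1.7900)
ω' = (-1.2398, 0.4427, -0.7153)

linear accel F/m = (-0.4000, 2.9000, -2.9000)
p + v·dt = (2.3900, 2.1300, -1.3500)
new velocity v' = (1.8600, -0.4100, -1.7900)
angular accel α = (-0.3980, -2.5733, -1.1533)
ω + α·dt = (-1.2398, 0.4427, -0.7153)
Hamilton product q⊗(0,ω) = (-0.4949749, 0.4242642, -0.4949749, 1.2727926)
updated quaternion q' = (-0.7298, 0.0212, 0.6804, 0.0635)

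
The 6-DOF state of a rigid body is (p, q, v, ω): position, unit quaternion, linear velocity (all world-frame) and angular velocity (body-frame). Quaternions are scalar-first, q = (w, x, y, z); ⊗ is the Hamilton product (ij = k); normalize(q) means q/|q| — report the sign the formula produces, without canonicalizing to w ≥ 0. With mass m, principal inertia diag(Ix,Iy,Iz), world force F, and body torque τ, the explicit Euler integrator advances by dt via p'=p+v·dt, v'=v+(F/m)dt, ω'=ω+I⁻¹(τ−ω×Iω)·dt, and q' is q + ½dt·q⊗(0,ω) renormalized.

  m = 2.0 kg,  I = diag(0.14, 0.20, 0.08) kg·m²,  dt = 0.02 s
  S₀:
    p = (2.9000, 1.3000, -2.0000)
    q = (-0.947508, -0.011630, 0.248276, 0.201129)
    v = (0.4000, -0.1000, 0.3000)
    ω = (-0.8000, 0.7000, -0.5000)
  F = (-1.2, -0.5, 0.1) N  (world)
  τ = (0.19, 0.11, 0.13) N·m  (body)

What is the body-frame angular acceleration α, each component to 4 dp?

α = (1.0571, 0.4300, 2.0450)

gyro term ω×Iω = (0.0420, 0.0240, -0.0336)
α = I⁻¹(τ − ω×Iω) = (1.0571, 0.4300, 2.0450)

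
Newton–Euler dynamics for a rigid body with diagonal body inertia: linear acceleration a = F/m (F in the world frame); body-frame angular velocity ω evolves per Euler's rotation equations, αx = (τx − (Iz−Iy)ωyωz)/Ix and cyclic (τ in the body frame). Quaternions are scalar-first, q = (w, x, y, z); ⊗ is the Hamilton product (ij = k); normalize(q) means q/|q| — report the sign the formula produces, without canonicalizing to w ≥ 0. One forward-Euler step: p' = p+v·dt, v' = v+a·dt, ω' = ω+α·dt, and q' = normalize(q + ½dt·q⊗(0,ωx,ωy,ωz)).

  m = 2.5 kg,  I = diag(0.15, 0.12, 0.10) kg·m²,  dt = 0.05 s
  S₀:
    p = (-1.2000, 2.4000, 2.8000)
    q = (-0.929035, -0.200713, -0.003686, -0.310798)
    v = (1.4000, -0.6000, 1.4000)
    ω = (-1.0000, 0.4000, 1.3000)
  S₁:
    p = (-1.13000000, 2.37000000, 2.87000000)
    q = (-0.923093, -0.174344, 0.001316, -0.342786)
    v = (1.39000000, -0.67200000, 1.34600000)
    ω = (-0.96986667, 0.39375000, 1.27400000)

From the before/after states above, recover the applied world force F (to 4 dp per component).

F = (-0.5000, -3.6000, -2.7000)

v₁ − v₀ = (-0.01000000, -0.07200000, -0.05400000)
F = m·Δv/dt = (-0.5000, -3.6000, -2.7000)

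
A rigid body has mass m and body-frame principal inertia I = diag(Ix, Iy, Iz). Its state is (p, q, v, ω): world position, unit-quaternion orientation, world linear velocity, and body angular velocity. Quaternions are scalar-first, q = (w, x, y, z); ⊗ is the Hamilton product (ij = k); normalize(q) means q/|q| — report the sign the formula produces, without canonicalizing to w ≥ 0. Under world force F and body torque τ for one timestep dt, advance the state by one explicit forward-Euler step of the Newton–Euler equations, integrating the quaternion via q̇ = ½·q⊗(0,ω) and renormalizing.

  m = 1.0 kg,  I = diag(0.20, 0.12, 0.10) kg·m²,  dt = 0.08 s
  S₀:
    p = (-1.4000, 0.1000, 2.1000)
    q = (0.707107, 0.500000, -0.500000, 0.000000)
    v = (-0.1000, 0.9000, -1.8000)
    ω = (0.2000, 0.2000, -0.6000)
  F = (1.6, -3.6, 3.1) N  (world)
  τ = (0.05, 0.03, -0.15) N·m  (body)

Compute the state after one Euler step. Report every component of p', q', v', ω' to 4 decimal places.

α = I⁻¹(τ − ω×Iω) = (0.2380, 0.3500, -1.4680)
ω' = ω + α·dt = (0.2190, 0.2280, -0.7174)
Hamilton product q⊗(0,ω) = (0.0000000, 0.4414214, 0.4414214, -0.2242642)
updated quaternion q' = (0.7069, 0.5175, -0.4822, -0.0090)
new position p' = (-1.4080, 0.1720, 1.9560)
v + (F/m)dt = (0.0280, 0.6120, -1.5520)

p' = (-1.4080, 0.1720, 1.9560)
q' = (0.7069, 0.5175, -0.4822, -0.0090)
v' = (0.0280, 0.6120, -1.5520)
ω' = (0.2190, 0.2280, -0.7174)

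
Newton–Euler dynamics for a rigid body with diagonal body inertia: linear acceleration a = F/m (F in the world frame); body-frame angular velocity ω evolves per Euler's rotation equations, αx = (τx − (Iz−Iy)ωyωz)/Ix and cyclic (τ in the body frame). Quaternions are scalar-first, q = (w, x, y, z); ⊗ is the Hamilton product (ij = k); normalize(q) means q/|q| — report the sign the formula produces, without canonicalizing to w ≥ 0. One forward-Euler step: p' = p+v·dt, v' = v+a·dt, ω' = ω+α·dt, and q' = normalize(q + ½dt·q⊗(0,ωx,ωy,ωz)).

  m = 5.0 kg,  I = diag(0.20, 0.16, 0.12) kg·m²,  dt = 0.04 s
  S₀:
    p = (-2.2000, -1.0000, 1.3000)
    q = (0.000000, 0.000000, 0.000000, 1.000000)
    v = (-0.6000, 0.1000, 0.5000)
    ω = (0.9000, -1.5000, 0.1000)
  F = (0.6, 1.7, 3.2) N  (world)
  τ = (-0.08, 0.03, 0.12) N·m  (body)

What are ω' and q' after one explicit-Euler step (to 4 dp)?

ω' = (0.8828, -1.4943, 0.1220)
q' = (-0.0020, 0.0300, 0.0180, 0.9994)

precession coupling ω×(Iω) = (0.0060, 0.0072, 0.0540)
α = I⁻¹(τ − ω×Iω) = (-0.4300, 0.1425, 0.5500)
ω + α·dt = (0.8828, -1.4943, 0.1220)
Hamilton product q⊗(0,ω) = (-0.1000000, 1.5000000, 0.9000000, 0.0000000)
q + ½dt·q⊗(0,ω), renormalized = (-0.0020, 0.0300, 0.0180, 0.9994)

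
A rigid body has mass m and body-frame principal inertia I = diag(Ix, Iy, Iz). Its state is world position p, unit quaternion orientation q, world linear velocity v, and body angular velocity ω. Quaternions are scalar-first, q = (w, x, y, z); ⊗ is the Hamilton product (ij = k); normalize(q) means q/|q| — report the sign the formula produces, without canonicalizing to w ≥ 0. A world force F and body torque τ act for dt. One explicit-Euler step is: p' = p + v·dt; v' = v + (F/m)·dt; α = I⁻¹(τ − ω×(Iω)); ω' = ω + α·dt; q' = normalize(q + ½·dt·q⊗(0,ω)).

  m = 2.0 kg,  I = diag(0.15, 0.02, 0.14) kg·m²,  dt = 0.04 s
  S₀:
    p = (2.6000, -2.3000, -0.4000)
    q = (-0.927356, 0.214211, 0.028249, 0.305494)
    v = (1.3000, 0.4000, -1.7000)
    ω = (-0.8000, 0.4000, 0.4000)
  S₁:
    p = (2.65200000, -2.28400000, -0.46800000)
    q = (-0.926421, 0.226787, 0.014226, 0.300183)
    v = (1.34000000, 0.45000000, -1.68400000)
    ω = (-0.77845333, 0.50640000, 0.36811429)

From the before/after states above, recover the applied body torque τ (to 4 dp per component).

ω₁ − ω₀ = (0.02154667, 0.10640000, -0.03188571)
ω₀×(Iω₀) = (0.0192, -0.0032, 0.0416)
applied torque τ = (0.1000, 0.0500, -0.0700)

τ = (0.1000, 0.0500, -0.0700)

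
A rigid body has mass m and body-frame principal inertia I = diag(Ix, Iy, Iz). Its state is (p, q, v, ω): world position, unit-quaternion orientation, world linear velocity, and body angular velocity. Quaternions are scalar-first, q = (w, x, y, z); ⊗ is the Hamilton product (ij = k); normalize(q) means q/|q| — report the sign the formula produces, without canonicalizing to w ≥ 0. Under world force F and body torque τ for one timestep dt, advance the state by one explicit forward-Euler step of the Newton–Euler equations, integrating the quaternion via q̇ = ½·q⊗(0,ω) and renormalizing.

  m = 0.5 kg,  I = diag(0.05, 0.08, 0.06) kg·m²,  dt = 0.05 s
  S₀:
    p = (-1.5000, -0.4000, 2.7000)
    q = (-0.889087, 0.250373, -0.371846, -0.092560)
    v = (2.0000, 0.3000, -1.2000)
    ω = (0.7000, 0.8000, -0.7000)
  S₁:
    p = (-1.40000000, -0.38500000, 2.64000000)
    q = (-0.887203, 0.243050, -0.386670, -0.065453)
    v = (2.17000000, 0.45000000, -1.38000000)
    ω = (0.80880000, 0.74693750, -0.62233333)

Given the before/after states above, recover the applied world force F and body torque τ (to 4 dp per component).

v₁ − v₀ = (0.17000000, 0.15000000, -0.18000000)
m·(v₁−v₀)/dt = (1.7000, 1.5000, -1.8000)
rate change Δω = (0.10880000, -0.05306250, 0.07766667)
ω₀×(Iω₀) = (0.0112, 0.0049, 0.0168)
τ = I·(Δω/dt) + ω₀×(Iω₀) = (0.1200, -0.0800, 0.1100)

F = (1.7000, 1.5000, -1.8000)
τ = (0.1200, -0.0800, 0.1100)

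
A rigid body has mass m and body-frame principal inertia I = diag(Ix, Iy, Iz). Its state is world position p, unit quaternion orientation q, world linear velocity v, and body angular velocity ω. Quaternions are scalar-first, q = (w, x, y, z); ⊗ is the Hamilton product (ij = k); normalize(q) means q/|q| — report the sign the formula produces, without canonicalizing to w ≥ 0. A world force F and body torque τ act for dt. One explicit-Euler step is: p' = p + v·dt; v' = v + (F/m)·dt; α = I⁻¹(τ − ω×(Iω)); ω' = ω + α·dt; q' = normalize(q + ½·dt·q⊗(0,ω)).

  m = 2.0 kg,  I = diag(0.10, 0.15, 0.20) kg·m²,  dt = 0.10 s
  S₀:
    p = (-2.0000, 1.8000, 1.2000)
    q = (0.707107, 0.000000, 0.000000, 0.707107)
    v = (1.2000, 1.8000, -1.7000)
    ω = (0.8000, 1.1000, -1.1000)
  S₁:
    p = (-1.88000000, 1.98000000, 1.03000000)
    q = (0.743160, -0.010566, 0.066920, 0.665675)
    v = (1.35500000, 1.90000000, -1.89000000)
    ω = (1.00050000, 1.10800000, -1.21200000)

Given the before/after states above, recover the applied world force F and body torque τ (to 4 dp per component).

velocity change Δv = (0.15500000, 0.10000000, -0.19000000)
m·(v₁−v₀)/dt = (3.1000, 2.0000, -3.8000)
rate change Δω = (0.20050000, 0.00800000, -0.11200000)
τ = I·(Δω/dt) + ω₀×(Iω₀) = (0.1400, 0.1000, -0.1800)

F = (3.1000, 2.0000, -3.8000)
τ = (0.1400, 0.1000, -0.1800)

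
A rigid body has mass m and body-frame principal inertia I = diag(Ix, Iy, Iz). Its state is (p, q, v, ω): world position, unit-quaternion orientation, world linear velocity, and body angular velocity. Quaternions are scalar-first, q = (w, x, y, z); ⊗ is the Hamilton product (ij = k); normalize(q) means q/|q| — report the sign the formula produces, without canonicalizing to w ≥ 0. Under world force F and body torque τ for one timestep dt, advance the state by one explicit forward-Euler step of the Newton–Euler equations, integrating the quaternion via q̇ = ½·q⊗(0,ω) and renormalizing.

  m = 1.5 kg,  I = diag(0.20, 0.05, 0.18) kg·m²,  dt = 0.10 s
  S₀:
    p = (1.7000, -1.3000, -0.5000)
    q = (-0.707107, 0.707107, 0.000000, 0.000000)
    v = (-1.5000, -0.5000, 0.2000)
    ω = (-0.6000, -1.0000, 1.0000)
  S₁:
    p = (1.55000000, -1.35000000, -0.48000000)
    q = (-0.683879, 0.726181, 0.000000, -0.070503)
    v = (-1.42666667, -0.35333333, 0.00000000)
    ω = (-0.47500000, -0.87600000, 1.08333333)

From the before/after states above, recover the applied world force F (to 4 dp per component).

F = (1.1000, 2.2000, -3.0000)

v₁ − v₀ = (0.07333333, 0.14666667, -0.20000000)
m·(v₁−v₀)/dt = (1.1000, 2.2000, -3.0000)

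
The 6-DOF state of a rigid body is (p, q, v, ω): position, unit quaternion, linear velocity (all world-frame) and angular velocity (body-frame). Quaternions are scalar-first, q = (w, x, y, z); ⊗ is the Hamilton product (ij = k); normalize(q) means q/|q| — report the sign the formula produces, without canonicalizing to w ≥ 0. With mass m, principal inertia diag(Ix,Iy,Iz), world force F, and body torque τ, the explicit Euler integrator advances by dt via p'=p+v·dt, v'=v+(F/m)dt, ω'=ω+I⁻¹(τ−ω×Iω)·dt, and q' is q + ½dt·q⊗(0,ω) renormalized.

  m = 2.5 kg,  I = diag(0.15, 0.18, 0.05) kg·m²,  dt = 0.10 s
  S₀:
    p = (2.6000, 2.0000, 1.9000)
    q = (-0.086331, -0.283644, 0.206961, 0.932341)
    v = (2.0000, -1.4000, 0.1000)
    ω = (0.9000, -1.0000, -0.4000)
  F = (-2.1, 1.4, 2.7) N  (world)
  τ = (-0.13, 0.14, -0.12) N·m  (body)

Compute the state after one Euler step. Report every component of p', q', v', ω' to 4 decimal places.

p' = (2.8000, 1.8600, 1.9100)
q' = (-0.0445, -0.2444, 0.2470, 0.9366)
v' = (1.9160, -1.3440, 0.2080)
ω' = (0.8480, -0.9022, -0.5860)

p + v·dt = (2.8000, 1.8600, 1.9100)
new velocity v' = (1.9160, -1.3440, 0.2080)
α = I⁻¹(τ − ω×Iω) = (-0.5200, 0.9778, -1.8600)
ω' = ω + α·dt = (0.8480, -0.9022, -0.5860)
2q̇ = q⊗(0,ω) = (0.8351770, 0.7718587, 0.8119803, 0.1319115)
q + ½dt·q⊗(0,ω), renormalized = (-0.0445, -0.2444, 0.2470, 0.9366)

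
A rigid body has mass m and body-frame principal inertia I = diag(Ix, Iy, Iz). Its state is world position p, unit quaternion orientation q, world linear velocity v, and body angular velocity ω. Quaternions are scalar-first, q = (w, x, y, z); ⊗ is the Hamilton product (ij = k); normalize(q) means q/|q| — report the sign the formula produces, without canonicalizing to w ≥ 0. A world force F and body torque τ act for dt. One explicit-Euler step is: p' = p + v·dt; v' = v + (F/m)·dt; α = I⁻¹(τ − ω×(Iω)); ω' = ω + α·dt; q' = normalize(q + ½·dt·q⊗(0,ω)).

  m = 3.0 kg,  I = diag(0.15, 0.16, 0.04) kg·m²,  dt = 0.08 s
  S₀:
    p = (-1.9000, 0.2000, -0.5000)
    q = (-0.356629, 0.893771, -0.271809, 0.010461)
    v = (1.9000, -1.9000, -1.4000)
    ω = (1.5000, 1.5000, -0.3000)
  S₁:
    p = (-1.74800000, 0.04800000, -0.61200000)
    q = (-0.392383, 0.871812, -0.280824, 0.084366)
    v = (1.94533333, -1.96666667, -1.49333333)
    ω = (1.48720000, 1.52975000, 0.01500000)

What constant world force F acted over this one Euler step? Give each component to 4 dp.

F = (1.7000, -2.5000, -3.5000)

Δv = v₁−v₀ = (0.04533333, -0.06666667, -0.09333333)
F = m·Δv/dt = (1.7000, -2.5000, -3.5000)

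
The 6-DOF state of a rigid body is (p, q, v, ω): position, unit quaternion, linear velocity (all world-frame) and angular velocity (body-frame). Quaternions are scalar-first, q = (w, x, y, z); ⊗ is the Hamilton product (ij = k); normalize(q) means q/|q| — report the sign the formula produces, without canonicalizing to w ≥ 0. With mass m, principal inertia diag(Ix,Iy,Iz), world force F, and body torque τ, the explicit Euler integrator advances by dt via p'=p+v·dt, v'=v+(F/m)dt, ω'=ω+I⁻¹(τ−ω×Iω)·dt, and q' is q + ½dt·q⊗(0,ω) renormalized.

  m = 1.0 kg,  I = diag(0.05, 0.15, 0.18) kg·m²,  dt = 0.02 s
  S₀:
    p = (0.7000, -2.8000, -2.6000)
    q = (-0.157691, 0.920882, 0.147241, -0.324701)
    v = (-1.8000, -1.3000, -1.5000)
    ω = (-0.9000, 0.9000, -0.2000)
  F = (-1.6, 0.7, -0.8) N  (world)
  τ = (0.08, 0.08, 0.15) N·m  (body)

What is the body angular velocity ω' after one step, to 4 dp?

ω' = (-0.8658, 0.9138, -0.1743)

α = I⁻¹(τ − ω×Iω) = (1.7080, 0.6893, 1.2833)
new body rate ω' = (-0.8658, 0.9138, -0.1743)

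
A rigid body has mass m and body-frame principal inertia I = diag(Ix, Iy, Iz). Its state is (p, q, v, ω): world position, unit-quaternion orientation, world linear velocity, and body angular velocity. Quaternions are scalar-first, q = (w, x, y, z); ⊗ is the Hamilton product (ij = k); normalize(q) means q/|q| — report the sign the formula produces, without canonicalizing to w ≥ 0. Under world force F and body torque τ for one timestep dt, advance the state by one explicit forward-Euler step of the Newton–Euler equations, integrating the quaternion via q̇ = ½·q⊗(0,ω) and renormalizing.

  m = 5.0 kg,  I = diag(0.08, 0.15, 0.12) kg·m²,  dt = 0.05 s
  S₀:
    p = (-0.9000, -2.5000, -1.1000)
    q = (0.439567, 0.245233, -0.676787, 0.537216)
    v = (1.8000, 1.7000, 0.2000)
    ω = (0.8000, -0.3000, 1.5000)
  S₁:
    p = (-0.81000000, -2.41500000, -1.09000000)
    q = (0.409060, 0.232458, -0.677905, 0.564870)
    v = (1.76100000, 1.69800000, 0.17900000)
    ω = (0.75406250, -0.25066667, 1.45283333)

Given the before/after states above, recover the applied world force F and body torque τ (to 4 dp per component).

v₁ − v₀ = (-0.03900000, -0.00200000, -0.02100000)
F = m·Δv/dt = (-3.9000, -0.2000, -2.1000)
ω₁ − ω₀ = (-0.04593750, 0.04933333, -0.04716667)
precession coupling = (0.0135, -0.0480, -0.0168)
applied torque τ = (-0.0600, 0.1000, -0.1300)

F = (-3.9000, -0.2000, -2.1000)
τ = (-0.0600, 0.1000, -0.1300)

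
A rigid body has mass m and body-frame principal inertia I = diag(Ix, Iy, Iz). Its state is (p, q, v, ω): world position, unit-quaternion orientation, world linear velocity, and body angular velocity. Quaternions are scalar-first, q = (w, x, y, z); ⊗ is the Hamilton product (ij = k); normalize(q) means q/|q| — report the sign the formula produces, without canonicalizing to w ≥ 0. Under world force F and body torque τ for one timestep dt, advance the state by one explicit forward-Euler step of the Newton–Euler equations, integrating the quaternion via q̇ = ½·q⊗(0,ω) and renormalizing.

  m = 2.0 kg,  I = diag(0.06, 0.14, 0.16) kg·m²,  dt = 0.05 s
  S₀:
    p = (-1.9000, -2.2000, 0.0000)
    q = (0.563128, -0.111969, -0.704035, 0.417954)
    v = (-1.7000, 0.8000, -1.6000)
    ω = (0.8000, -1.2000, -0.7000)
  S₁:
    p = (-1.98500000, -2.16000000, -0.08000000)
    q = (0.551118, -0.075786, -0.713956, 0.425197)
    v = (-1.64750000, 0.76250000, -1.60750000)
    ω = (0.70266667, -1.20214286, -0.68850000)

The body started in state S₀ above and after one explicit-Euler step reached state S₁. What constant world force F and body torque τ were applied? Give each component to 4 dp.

Δω = ω₁−ω₀ = (-0.09733333, -0.00214286, 0.01150000)
ω₀×(Iω₀) = (0.0168, 0.0560, -0.0768)
τ = I·(Δω/dt) + ω₀×(Iω₀) = (-0.1000, 0.0500, -0.0400)
velocity change Δv = (0.05250000, -0.03750000, -0.00750000)
m·(v₁−v₀)/dt = (2.1000, -1.5000, -0.3000)

F = (2.1000, -1.5000, -0.3000)
τ = (-0.1000, 0.0500, -0.0400)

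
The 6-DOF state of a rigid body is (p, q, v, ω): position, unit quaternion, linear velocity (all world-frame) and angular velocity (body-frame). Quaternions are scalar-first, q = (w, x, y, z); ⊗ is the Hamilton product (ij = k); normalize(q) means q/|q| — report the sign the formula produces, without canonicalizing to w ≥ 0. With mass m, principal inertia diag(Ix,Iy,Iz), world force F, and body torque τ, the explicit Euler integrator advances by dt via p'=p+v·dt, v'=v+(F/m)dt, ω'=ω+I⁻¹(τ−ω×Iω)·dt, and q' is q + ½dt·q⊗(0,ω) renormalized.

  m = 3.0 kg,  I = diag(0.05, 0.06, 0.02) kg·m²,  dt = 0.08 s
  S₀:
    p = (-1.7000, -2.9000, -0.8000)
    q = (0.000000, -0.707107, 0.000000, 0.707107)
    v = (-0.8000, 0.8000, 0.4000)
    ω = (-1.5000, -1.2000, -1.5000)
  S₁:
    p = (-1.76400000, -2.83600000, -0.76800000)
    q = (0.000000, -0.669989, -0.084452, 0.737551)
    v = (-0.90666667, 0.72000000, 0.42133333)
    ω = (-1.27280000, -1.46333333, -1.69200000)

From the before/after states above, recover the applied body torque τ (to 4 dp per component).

ω₁ − ω₀ = (0.22720000, -0.26333333, -0.19200000)
τ = I·(Δω/dt) + ω₀×(Iω₀) = (0.0700, -0.1300, -0.0300)

τ = (0.0700, -0.1300, -0.0300)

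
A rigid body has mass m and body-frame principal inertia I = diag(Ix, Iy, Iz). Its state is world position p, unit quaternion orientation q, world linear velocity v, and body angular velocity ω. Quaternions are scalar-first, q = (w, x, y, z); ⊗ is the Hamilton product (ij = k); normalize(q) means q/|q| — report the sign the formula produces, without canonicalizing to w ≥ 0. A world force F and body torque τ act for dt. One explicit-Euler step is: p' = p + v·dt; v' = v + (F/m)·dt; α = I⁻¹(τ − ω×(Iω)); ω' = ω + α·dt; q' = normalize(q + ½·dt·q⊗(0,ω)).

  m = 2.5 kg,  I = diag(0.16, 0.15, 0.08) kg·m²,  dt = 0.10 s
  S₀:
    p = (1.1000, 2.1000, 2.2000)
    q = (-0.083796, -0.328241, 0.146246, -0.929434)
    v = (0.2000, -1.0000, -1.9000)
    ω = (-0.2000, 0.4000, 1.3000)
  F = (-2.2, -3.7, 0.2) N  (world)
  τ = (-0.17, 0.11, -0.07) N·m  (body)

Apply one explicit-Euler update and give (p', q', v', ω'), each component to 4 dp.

p' = (1.1200, 2.0000, 2.0100)
q' = (-0.0295, -0.2986, 0.1748, -0.9378)
v' = (0.1120, -1.1480, -1.8920)
ω' = (-0.2835, 0.4872, 1.2115)

α = I⁻¹(τ − ω×Iω) = (-0.8350, 0.8720, -0.8850)
new body rate ω' = (-0.2835, 0.4872, 1.2115)
2q̇ = q⊗(0,ω) = (1.0841176, 0.5786526, 0.5790817, -0.2109820)
q' = normalize(q + ½dt·q⊗(0,ω)) = (-0.0295, -0.2986, 0.1748, -0.9378)
p + v·dt = (1.1200, 2.0000, 2.0100)
new velocity v' = (0.1120, -1.1480, -1.8920)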